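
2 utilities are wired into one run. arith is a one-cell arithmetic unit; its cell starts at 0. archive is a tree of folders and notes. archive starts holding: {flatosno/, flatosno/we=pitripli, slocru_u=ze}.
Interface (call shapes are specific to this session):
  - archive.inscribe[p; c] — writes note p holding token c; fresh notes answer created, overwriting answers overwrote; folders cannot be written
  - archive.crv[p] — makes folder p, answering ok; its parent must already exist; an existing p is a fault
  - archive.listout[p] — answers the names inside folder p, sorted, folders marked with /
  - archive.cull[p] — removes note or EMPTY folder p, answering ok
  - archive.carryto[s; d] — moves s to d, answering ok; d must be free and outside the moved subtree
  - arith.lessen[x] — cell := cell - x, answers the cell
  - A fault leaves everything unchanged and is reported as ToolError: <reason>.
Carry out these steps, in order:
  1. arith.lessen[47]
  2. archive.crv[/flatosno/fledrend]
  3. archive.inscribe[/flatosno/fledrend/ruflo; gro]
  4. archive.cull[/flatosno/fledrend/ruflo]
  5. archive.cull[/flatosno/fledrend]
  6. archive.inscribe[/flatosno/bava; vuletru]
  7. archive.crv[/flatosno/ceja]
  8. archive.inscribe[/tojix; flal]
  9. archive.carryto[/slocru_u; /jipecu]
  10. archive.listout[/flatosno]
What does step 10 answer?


Answer: [bava, ceja/, we]

Derivation:
I call arith.lessen(x=47), → -47.
I call archive.crv(p=/flatosno/fledrend), yielding ok.
Using archive.inscribe(p=/flatosno/fledrend/ruflo, c=gro), which returns created.
Invoking archive.cull(p=/flatosno/fledrend/ruflo), yielding ok.
I use archive.cull(p=/flatosno/fledrend), giving ok.
Now I run archive.inscribe(p=/flatosno/bava, c=vuletru), → created.
Invoking archive.crv(p=/flatosno/ceja), and observe ok.
Calling archive.inscribe(p=/tojix, c=flal), and observe created.
I invoke archive.carryto(s=/slocru_u, d=/jipecu), and get ok.
Next I call archive.listout(p=/flatosno), → [bava, ceja/, we].


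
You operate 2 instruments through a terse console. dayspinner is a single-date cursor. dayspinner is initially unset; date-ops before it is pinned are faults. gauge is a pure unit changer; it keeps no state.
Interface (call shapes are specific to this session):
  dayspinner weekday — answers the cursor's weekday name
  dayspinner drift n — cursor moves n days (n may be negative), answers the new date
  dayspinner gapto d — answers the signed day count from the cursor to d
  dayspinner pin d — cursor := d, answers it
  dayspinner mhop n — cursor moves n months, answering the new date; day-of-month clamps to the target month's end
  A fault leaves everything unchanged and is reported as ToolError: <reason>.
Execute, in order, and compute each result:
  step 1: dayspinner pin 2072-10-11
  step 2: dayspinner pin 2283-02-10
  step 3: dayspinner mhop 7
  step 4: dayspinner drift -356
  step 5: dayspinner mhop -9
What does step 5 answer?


Answer: 2281-12-19

Derivation:
$ dayspinner pin d: 2072-10-11
[out] 2072-10-11
$ dayspinner pin d: 2283-02-10
[out] 2283-02-10
$ dayspinner mhop n: 7
[out] 2283-09-10
$ dayspinner drift n: -356
[out] 2282-09-19
$ dayspinner mhop n: -9
[out] 2281-12-19


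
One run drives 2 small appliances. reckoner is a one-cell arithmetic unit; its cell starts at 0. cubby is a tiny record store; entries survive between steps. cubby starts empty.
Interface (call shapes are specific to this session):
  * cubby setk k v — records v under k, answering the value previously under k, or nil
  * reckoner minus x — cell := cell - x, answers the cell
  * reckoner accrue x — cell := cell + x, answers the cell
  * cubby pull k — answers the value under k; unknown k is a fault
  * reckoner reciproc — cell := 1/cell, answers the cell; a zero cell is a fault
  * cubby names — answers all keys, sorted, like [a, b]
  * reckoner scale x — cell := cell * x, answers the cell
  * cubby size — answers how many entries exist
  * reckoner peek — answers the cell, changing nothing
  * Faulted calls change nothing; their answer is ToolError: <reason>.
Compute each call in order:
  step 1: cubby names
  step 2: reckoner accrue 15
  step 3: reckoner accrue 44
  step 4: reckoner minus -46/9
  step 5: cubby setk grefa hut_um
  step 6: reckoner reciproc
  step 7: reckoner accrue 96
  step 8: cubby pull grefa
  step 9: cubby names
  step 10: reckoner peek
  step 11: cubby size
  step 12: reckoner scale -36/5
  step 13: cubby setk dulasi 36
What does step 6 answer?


Answer: 9/577

Derivation:
-- cubby names() -> []
-- reckoner accrue(x: 15) -> 15
-- reckoner accrue(x: 44) -> 59
-- reckoner minus(x: -46/9) -> 577/9
-- cubby setk(k: grefa, v: hut_um) -> nil
-- reckoner reciproc() -> 9/577
-- reckoner accrue(x: 96) -> 55401/577
-- cubby pull(k: grefa) -> hut_um
-- cubby names() -> [grefa]
-- reckoner peek() -> 55401/577
-- cubby size() -> 1
-- reckoner scale(x: -36/5) -> -1994436/2885
-- cubby setk(k: dulasi, v: 36) -> nil


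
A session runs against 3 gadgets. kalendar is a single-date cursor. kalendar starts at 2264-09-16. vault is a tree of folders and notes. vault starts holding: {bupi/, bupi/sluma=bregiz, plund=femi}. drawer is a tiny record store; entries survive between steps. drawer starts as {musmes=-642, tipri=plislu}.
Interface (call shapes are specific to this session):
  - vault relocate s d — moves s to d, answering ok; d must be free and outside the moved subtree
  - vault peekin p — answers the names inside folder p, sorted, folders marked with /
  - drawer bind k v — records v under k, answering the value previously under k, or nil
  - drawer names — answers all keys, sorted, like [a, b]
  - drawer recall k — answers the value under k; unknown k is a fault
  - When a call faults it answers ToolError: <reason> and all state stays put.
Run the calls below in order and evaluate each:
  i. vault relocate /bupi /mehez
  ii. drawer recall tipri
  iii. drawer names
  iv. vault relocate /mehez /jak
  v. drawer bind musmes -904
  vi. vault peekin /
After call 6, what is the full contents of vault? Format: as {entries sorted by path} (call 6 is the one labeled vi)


Do: vault relocate[s: /bupi; d: /mehez]
See: ok
Do: drawer recall[k: tipri]
See: plislu
Do: drawer names[]
See: [musmes, tipri]
Do: vault relocate[s: /mehez; d: /jak]
See: ok
Do: drawer bind[k: musmes; v: -904]
See: -642
Do: vault peekin[p: /]
See: [jak/, plund]

Answer: {jak/, jak/sluma=bregiz, plund=femi}


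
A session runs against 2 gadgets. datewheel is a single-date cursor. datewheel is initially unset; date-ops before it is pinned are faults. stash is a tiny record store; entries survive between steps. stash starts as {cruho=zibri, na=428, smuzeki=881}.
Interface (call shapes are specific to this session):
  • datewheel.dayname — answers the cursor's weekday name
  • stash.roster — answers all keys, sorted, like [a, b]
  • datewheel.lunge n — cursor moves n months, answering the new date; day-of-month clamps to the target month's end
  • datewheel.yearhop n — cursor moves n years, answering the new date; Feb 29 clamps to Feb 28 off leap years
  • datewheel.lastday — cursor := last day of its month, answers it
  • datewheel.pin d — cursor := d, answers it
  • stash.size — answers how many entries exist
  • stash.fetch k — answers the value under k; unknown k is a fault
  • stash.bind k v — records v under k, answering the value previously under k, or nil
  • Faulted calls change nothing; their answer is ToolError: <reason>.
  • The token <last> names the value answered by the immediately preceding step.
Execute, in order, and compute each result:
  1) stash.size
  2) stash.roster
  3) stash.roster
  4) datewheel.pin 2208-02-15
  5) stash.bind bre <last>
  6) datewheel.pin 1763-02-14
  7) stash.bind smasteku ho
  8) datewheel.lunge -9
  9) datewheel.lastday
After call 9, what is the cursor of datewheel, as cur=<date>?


Answer: cur=1762-05-31

Derivation:
[in] size
= 3
[in] roster
= [cruho, na, smuzeki]
[in] roster
= [cruho, na, smuzeki]
[in] pin d='2208-02-15'
= 2208-02-15
[in] bind k='bre' v='<last>'
= nil
[in] pin d='1763-02-14'
= 1763-02-14
[in] bind k='smasteku' v='ho'
= nil
[in] lunge n='-9'
= 1762-05-14
[in] lastday
= 1762-05-31


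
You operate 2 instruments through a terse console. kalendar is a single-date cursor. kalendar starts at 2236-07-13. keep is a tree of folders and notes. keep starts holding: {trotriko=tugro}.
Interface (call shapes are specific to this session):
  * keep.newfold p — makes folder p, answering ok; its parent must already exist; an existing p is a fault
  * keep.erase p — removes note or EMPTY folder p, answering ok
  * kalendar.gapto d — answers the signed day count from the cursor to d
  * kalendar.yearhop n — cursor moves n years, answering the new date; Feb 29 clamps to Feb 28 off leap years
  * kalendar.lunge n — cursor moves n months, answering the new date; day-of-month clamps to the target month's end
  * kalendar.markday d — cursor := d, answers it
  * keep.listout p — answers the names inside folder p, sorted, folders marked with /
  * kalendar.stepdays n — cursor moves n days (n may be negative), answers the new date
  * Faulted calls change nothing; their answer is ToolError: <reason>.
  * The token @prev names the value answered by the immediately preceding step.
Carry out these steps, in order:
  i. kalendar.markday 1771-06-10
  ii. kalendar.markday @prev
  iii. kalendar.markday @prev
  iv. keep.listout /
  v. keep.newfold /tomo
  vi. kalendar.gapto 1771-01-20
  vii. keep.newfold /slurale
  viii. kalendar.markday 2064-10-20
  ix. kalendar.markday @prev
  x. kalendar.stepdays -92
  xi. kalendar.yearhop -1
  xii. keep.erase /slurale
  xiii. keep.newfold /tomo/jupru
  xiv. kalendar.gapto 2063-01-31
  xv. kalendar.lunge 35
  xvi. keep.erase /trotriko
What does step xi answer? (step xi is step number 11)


Answer: 2063-07-20

Derivation:
Now I run markday on d='1771-06-10', yielding 1771-06-10.
I invoke markday on d='@prev', which returns 1771-06-10.
I use markday on d='@prev', which returns 1771-06-10.
I invoke listout on p='/', which returns [trotriko].
Invoking newfold on p='/tomo': ok.
I call gapto on d='1771-01-20', → -141.
I run newfold on p='/slurale', yielding ok.
Calling markday on d='2064-10-20', and observe 2064-10-20.
Then markday on d='@prev', — result: 2064-10-20.
Now I run stepdays on n='-92': 2064-07-20.
Now I run yearhop on n='-1', yielding 2063-07-20.
Using erase on p='/slurale', — result: ok.
I try newfold on p='/tomo/jupru', and get ok.
Next I call gapto on d='2063-01-31', which returns -170.
Then lunge on n='35', yielding 2066-06-20.
Then erase on p='/trotriko', which returns ok.


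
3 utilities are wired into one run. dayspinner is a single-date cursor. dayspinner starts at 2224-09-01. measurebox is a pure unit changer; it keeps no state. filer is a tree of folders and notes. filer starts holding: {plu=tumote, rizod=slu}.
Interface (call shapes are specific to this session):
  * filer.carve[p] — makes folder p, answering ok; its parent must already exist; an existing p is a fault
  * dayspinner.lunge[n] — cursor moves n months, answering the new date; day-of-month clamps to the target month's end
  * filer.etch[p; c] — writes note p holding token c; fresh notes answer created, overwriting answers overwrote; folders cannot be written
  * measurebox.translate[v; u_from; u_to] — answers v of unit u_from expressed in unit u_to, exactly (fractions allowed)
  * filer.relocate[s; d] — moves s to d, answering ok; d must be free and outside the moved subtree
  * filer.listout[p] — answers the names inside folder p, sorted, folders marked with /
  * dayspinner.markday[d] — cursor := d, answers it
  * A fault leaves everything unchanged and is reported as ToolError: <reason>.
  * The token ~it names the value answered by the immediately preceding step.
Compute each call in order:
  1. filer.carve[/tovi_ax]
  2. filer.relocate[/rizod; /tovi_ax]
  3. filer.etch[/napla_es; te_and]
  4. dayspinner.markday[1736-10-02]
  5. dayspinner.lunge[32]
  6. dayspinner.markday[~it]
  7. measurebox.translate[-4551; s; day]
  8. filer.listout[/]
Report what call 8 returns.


Answer: [napla_es, plu, rizod, tovi_ax/]

Derivation:
Invoking filer.carve passing /tovi_ax, which returns ok.
I run filer.relocate passing /rizod, /tovi_ax, which returns ToolError: exists.
Then filer.etch passing /napla_es, te_and, and observe created.
I invoke dayspinner.markday passing 1736-10-02: 1736-10-02.
Next I call dayspinner.lunge passing 32, → 1739-06-02.
I try dayspinner.markday passing ~it, and observe 1739-06-02.
Calling measurebox.translate passing -4551, s, day, — result: -1517/28800.
Using filer.listout passing /, which returns [napla_es, plu, rizod, tovi_ax/].


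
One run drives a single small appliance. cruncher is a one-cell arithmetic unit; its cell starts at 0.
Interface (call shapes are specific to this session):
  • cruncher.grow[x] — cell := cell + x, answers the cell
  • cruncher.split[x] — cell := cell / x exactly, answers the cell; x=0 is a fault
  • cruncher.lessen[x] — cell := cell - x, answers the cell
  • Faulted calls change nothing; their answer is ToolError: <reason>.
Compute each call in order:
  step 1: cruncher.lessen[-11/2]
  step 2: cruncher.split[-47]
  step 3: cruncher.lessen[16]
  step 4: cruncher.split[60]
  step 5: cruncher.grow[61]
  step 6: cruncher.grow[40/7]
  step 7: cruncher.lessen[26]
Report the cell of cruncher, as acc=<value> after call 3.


! 1. cruncher.lessen(x: -11/2) ~> 11/2
! 2. cruncher.split(x: -47) ~> -11/94
! 3. cruncher.lessen(x: 16) ~> -1515/94
! 4. cruncher.split(x: 60) ~> -101/376
! 5. cruncher.grow(x: 61) ~> 22835/376
! 6. cruncher.grow(x: 40/7) ~> 174885/2632
! 7. cruncher.lessen(x: 26) ~> 106453/2632

Answer: acc=-1515/94


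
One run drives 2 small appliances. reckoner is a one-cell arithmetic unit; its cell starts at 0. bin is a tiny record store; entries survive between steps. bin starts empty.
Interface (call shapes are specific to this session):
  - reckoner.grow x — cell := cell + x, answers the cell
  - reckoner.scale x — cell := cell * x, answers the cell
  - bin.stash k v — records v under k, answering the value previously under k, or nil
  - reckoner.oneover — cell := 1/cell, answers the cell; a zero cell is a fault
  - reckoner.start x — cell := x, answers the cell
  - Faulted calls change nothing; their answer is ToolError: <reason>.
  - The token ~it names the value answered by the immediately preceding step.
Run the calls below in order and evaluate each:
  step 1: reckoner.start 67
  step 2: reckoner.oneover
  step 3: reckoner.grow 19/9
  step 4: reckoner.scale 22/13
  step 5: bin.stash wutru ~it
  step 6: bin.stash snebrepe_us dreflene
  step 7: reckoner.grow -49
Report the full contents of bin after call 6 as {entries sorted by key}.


Using reckoner.start passing x=67, and get 67.
I invoke reckoner.oneover(), and get 1/67.
Invoking reckoner.grow passing x=19/9, and get 1282/603.
I invoke reckoner.scale passing x=22/13, — result: 28204/7839.
Using bin.stash passing k=wutru, v=~it, → nil.
I try bin.stash passing k=snebrepe_us, v=dreflene, yielding nil.
I try reckoner.grow passing x=-49: -355907/7839.

Answer: {snebrepe_us=dreflene, wutru=28204/7839}


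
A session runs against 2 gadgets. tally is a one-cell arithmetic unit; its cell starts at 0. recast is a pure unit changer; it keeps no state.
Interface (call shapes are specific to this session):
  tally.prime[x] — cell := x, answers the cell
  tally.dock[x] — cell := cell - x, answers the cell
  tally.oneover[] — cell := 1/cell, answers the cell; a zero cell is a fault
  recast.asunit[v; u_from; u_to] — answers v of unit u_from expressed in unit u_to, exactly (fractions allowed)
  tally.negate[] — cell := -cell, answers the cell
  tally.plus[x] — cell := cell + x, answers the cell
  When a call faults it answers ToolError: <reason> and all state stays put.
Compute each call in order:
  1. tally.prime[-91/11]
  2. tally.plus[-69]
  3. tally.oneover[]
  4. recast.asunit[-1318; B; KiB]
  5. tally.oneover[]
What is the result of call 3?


Answer: -11/850

Derivation:
·→ tally.prime(x=-91/11)
·← -91/11
·→ tally.plus(x=-69)
·← -850/11
·→ tally.oneover()
·← -11/850
·→ recast.asunit(v=-1318, u_from=B, u_to=KiB)
·← -659/512
·→ tally.oneover()
·← -850/11


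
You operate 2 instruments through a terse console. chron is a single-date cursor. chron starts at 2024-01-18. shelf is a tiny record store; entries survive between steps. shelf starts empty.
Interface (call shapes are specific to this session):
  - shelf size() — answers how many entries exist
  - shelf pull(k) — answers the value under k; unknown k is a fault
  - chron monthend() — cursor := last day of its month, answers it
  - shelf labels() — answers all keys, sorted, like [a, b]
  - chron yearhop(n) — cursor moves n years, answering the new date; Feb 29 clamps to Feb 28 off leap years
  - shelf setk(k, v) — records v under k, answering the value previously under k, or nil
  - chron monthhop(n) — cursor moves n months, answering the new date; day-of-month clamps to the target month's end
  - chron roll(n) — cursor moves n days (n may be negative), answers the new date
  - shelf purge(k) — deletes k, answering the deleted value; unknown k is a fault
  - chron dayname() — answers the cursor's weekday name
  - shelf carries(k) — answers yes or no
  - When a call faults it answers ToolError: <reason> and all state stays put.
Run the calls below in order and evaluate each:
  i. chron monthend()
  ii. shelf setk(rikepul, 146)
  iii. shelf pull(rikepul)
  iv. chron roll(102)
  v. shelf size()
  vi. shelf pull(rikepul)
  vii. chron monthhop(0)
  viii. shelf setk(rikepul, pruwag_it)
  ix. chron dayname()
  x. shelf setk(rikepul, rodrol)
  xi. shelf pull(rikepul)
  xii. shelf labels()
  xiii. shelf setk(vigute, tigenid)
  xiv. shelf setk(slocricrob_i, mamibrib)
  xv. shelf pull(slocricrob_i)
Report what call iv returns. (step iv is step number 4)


→ chron monthend()
← 2024-01-31
→ shelf setk(rikepul, 146)
← nil
→ shelf pull(rikepul)
← 146
→ chron roll(102)
← 2024-05-12
→ shelf size()
← 1
→ shelf pull(rikepul)
← 146
→ chron monthhop(0)
← 2024-05-12
→ shelf setk(rikepul, pruwag_it)
← 146
→ chron dayname()
← Sunday
→ shelf setk(rikepul, rodrol)
← pruwag_it
→ shelf pull(rikepul)
← rodrol
→ shelf labels()
← [rikepul]
→ shelf setk(vigute, tigenid)
← nil
→ shelf setk(slocricrob_i, mamibrib)
← nil
→ shelf pull(slocricrob_i)
← mamibrib

Answer: 2024-05-12


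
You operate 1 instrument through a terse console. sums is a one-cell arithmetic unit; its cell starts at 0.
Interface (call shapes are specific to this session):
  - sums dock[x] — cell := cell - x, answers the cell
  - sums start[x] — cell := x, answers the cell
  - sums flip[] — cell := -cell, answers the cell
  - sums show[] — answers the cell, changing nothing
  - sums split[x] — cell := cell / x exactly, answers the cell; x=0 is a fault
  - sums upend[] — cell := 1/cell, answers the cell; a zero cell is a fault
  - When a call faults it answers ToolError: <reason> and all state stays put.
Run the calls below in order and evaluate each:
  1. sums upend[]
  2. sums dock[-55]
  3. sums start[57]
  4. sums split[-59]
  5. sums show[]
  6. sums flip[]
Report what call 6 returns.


-> sums upend()
<- ToolError: reciprocal of zero
-> sums dock(x→-55)
<- 55
-> sums start(x→57)
<- 57
-> sums split(x→-59)
<- -57/59
-> sums show()
<- -57/59
-> sums flip()
<- 57/59

Answer: 57/59


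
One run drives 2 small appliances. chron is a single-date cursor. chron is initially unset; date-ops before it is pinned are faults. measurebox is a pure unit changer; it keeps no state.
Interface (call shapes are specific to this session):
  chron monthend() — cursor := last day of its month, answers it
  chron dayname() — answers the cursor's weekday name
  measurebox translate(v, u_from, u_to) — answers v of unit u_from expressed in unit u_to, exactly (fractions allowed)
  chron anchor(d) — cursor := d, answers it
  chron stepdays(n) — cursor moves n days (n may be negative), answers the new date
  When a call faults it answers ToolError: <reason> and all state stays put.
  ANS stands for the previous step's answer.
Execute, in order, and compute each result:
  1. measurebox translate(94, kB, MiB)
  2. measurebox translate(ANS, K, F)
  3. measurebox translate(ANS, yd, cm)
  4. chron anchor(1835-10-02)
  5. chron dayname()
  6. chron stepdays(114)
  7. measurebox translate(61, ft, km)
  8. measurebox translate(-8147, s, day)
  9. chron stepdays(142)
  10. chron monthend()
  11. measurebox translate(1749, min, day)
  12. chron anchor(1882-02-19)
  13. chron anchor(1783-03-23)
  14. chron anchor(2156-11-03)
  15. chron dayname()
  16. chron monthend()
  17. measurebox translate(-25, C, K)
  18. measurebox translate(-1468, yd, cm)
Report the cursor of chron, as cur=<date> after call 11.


Answer: cur=1836-06-30

Derivation:
-> measurebox translate(v→94, u_from→kB, u_to→MiB)
<- 5875/65536
-> measurebox translate(v→ANS, u_from→K, u_to→F)
<- -752858953/1638400
-> measurebox translate(v→ANS, u_from→yd, u_to→cm)
<- -860517783279/20480000
-> chron anchor(d→1835-10-02)
<- 1835-10-02
-> chron dayname()
<- Friday
-> chron stepdays(n→114)
<- 1836-01-24
-> measurebox translate(v→61, u_from→ft, u_to→km)
<- 23241/1250000
-> measurebox translate(v→-8147, u_from→s, u_to→day)
<- -8147/86400
-> chron stepdays(n→142)
<- 1836-06-14
-> chron monthend()
<- 1836-06-30
-> measurebox translate(v→1749, u_from→min, u_to→day)
<- 583/480
-> chron anchor(d→1882-02-19)
<- 1882-02-19
-> chron anchor(d→1783-03-23)
<- 1783-03-23
-> chron anchor(d→2156-11-03)
<- 2156-11-03
-> chron dayname()
<- Wednesday
-> chron monthend()
<- 2156-11-30
-> measurebox translate(v→-25, u_from→C, u_to→K)
<- 4963/20
-> measurebox translate(v→-1468, u_from→yd, u_to→cm)
<- -3355848/25


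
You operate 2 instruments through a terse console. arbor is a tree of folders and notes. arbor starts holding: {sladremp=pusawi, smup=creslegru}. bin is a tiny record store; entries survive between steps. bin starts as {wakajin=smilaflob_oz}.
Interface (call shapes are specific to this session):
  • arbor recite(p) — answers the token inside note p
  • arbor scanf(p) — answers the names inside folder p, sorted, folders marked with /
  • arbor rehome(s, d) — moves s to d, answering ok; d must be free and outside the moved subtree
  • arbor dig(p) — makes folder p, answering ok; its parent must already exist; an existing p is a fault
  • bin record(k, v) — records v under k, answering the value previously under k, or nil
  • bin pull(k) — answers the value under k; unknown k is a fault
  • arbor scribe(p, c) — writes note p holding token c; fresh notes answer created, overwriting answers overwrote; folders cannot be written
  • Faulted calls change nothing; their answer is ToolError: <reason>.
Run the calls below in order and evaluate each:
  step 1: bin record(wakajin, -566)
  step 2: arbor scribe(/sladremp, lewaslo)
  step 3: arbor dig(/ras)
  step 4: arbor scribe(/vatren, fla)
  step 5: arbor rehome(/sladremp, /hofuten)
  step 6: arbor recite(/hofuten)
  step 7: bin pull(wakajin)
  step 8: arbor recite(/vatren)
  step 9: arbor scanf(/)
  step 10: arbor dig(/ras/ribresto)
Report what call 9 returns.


>>> bin record wakajin -566
= smilaflob_oz
>>> arbor scribe /sladremp lewaslo
= overwrote
>>> arbor dig /ras
= ok
>>> arbor scribe /vatren fla
= created
>>> arbor rehome /sladremp /hofuten
= ok
>>> arbor recite /hofuten
= lewaslo
>>> bin pull wakajin
= -566
>>> arbor recite /vatren
= fla
>>> arbor scanf /
= [hofuten, ras/, smup, vatren]
>>> arbor dig /ras/ribresto
= ok

Answer: [hofuten, ras/, smup, vatren]


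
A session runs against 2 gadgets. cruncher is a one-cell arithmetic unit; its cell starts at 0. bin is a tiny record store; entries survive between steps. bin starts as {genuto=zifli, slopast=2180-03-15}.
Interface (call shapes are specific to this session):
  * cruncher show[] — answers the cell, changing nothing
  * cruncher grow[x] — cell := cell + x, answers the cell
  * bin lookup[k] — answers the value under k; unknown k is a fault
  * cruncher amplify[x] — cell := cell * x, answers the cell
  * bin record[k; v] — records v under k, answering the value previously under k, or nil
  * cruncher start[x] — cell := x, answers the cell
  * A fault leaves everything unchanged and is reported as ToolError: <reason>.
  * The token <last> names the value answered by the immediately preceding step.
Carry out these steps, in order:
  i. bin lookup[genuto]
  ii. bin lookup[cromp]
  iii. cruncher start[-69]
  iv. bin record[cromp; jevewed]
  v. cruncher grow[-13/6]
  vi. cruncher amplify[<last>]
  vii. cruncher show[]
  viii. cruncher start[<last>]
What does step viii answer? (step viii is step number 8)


-- 1. bin lookup(k→genuto) == zifli
-- 2. bin lookup(k→cromp) == ToolError: no such key cromp
-- 3. cruncher start(x→-69) == -69
-- 4. bin record(k→cromp, v→jevewed) == nil
-- 5. cruncher grow(x→-13/6) == -427/6
-- 6. cruncher amplify(x→<last>) == 182329/36
-- 7. cruncher show() == 182329/36
-- 8. cruncher start(x→<last>) == 182329/36

Answer: 182329/36


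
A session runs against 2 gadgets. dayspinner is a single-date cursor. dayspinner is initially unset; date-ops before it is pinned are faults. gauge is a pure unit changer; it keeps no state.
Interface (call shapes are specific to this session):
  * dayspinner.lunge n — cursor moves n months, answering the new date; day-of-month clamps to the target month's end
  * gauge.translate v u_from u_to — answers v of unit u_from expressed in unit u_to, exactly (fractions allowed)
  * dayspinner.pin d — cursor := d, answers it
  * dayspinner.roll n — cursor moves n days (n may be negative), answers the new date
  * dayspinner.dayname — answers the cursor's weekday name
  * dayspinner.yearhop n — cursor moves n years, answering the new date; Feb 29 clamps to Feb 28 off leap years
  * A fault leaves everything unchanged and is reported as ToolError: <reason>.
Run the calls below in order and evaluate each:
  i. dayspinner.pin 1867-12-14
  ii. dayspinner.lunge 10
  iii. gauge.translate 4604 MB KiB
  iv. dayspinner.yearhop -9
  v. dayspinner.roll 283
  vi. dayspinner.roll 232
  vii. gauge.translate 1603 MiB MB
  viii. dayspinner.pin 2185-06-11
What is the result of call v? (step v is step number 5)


>>> dayspinner.pin 1867-12-14
= 1867-12-14
>>> dayspinner.lunge 10
= 1868-10-14
>>> gauge.translate 4604 MB KiB
= 17984375/4
>>> dayspinner.yearhop -9
= 1859-10-14
>>> dayspinner.roll 283
= 1860-07-23
>>> dayspinner.roll 232
= 1861-03-12
>>> gauge.translate 1603 MiB MB
= 26263552/15625
>>> dayspinner.pin 2185-06-11
= 2185-06-11

Answer: 1860-07-23


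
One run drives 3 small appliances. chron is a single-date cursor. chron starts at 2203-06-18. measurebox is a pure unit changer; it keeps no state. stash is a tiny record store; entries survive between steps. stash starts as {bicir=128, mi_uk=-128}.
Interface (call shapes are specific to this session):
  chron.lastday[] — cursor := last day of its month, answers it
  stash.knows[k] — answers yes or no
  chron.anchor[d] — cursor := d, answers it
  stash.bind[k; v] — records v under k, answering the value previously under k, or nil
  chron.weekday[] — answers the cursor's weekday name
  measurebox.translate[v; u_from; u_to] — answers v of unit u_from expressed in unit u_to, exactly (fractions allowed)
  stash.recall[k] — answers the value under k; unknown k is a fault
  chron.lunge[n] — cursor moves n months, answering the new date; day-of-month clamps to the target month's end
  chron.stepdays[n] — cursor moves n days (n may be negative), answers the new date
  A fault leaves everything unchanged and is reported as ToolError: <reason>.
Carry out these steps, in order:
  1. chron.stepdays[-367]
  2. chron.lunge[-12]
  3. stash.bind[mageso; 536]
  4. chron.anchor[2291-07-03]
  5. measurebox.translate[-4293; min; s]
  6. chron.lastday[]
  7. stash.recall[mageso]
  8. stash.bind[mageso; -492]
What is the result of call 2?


Answer: 2201-06-16

Derivation:
% stepdays n: -367
= 2202-06-16
% lunge n: -12
= 2201-06-16
% bind k: mageso v: 536
= nil
% anchor d: 2291-07-03
= 2291-07-03
% translate v: -4293 u_from: min u_to: s
= -257580
% lastday
= 2291-07-31
% recall k: mageso
= 536
% bind k: mageso v: -492
= 536


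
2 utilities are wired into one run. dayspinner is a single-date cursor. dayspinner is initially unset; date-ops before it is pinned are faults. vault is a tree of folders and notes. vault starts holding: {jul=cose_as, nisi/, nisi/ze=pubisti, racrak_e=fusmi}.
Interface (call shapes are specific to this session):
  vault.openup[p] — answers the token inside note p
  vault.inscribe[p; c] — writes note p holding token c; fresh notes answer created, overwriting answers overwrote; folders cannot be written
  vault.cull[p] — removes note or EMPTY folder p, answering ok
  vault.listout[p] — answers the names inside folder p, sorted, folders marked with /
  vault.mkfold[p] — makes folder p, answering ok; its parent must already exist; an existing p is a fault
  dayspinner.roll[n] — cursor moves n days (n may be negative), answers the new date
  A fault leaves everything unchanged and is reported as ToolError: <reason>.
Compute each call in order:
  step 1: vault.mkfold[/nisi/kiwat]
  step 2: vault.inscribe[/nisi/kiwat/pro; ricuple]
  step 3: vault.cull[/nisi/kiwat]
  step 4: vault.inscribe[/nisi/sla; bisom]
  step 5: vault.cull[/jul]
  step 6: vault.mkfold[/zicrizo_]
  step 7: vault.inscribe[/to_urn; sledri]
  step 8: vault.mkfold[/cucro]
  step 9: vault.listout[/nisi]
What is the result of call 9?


Answer: [kiwat/, sla, ze]

Derivation:
% 1. vault.mkfold(p: /nisi/kiwat) => ok
% 2. vault.inscribe(p: /nisi/kiwat/pro, c: ricuple) => created
% 3. vault.cull(p: /nisi/kiwat) => ToolError: not empty
% 4. vault.inscribe(p: /nisi/sla, c: bisom) => created
% 5. vault.cull(p: /jul) => ok
% 6. vault.mkfold(p: /zicrizo_) => ok
% 7. vault.inscribe(p: /to_urn, c: sledri) => created
% 8. vault.mkfold(p: /cucro) => ok
% 9. vault.listout(p: /nisi) => [kiwat/, sla, ze]


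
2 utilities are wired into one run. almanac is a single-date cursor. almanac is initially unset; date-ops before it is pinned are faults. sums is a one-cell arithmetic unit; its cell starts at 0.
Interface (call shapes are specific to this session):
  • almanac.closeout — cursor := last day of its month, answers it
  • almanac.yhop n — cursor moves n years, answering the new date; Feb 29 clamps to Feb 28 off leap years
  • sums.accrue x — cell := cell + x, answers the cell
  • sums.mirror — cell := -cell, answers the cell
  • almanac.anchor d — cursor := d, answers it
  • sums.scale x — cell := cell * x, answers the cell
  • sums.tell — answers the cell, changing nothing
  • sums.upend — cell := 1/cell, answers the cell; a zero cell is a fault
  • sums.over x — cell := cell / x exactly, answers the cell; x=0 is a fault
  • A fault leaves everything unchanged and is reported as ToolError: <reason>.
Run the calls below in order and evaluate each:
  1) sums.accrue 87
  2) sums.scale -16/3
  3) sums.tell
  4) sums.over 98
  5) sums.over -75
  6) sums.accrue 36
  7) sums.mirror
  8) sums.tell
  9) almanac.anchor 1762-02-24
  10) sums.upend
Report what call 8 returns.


Answer: -132532/3675

Derivation:
! 1. sums.accrue(x: 87) : 87
! 2. sums.scale(x: -16/3) : -464
! 3. sums.tell() : -464
! 4. sums.over(x: 98) : -232/49
! 5. sums.over(x: -75) : 232/3675
! 6. sums.accrue(x: 36) : 132532/3675
! 7. sums.mirror() : -132532/3675
! 8. sums.tell() : -132532/3675
! 9. almanac.anchor(d: 1762-02-24) : 1762-02-24
! 10. sums.upend() : -3675/132532


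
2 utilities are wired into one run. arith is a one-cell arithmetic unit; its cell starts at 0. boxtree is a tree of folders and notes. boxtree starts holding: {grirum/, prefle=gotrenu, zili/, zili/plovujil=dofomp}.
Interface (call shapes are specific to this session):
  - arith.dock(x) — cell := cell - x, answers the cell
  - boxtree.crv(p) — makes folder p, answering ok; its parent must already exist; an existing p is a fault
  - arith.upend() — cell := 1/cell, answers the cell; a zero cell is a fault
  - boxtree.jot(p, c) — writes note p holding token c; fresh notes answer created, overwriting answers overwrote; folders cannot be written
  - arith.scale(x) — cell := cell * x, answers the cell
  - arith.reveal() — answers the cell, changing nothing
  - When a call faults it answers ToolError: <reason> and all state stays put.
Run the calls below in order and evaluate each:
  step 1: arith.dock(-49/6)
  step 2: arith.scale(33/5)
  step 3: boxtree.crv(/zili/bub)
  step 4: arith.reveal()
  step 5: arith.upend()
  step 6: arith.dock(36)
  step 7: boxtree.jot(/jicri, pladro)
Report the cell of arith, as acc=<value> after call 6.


Answer: acc=-19394/539

Derivation:
I call arith.dock with -49/6, and observe 49/6.
I use arith.scale with 33/5, and see 539/10.
Using boxtree.crv with /zili/bub, and observe ok.
Invoking arith.reveal, and get 539/10.
I try arith.upend, and observe 10/539.
I run arith.dock with 36, and get -19394/539.
I try boxtree.jot with /jicri, pladro: created.


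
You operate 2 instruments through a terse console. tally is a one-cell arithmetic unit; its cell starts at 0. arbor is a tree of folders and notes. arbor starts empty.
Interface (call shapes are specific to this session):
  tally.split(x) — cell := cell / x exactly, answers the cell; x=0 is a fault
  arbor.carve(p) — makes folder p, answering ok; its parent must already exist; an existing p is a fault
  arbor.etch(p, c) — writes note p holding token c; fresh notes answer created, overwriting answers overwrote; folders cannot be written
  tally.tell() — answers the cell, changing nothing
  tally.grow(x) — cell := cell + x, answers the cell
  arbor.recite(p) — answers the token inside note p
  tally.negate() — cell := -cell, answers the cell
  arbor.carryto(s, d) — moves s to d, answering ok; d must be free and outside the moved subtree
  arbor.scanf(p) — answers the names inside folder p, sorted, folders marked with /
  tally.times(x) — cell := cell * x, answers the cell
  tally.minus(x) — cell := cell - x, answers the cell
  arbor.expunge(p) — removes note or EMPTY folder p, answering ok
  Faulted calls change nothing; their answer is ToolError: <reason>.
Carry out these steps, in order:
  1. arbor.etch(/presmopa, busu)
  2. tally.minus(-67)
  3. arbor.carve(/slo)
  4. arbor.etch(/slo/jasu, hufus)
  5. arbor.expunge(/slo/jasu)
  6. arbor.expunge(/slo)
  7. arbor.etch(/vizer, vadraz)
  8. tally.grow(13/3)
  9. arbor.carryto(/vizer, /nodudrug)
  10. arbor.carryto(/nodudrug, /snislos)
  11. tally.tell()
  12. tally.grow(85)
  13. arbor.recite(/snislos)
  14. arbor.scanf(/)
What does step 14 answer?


Answer: [presmopa, snislos]

Derivation:
% arbor.etch p='/presmopa' c='busu'
= created
% tally.minus x='-67'
= 67
% arbor.carve p='/slo'
= ok
% arbor.etch p='/slo/jasu' c='hufus'
= created
% arbor.expunge p='/slo/jasu'
= ok
% arbor.expunge p='/slo'
= ok
% arbor.etch p='/vizer' c='vadraz'
= created
% tally.grow x='13/3'
= 214/3
% arbor.carryto s='/vizer' d='/nodudrug'
= ok
% arbor.carryto s='/nodudrug' d='/snislos'
= ok
% tally.tell
= 214/3
% tally.grow x='85'
= 469/3
% arbor.recite p='/snislos'
= vadraz
% arbor.scanf p='/'
= [presmopa, snislos]


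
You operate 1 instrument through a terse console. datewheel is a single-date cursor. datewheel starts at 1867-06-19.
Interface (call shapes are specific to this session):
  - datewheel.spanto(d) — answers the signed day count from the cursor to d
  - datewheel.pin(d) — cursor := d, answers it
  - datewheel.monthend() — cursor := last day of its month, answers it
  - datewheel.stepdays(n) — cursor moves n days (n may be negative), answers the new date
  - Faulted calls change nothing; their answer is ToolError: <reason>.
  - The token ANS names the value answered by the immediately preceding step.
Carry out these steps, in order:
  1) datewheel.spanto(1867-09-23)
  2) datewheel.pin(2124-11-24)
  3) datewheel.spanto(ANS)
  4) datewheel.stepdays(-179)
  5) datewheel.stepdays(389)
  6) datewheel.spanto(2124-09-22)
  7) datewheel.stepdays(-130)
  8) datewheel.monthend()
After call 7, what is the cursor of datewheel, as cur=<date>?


>>> datewheel.spanto d: 1867-09-23
  96
>>> datewheel.pin d: 2124-11-24
  2124-11-24
>>> datewheel.spanto d: ANS
  0
>>> datewheel.stepdays n: -179
  2124-05-29
>>> datewheel.stepdays n: 389
  2125-06-22
>>> datewheel.spanto d: 2124-09-22
  -273
>>> datewheel.stepdays n: -130
  2125-02-12
>>> datewheel.monthend
  2125-02-28

Answer: cur=2125-02-12


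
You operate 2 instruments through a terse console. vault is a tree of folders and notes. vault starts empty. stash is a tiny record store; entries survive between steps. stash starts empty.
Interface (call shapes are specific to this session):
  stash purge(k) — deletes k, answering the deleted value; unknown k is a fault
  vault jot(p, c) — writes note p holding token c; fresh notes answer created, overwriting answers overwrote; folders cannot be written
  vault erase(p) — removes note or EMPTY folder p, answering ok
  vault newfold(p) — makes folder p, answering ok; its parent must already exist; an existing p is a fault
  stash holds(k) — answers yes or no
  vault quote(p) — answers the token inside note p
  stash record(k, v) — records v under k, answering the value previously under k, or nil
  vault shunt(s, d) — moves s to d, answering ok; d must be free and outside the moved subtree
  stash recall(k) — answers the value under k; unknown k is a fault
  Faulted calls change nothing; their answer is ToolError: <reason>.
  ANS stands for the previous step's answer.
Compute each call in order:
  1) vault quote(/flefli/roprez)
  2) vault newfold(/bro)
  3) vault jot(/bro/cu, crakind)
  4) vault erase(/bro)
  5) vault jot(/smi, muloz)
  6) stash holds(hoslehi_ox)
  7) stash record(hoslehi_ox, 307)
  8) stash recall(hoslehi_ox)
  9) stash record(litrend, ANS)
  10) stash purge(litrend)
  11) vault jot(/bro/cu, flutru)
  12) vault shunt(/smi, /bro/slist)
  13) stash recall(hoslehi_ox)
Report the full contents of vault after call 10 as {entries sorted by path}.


Answer: {bro/, bro/cu=crakind, smi=muloz}

Derivation:
~$ vault quote p=/flefli/roprez
[out] ToolError: not found
~$ vault newfold p=/bro
[out] ok
~$ vault jot p=/bro/cu c=crakind
[out] created
~$ vault erase p=/bro
[out] ToolError: not empty
~$ vault jot p=/smi c=muloz
[out] created
~$ stash holds k=hoslehi_ox
[out] no
~$ stash record k=hoslehi_ox v=307
[out] nil
~$ stash recall k=hoslehi_ox
[out] 307
~$ stash record k=litrend v=ANS
[out] nil
~$ stash purge k=litrend
[out] 307
~$ vault jot p=/bro/cu c=flutru
[out] overwrote
~$ vault shunt s=/smi d=/bro/slist
[out] ok
~$ stash recall k=hoslehi_ox
[out] 307


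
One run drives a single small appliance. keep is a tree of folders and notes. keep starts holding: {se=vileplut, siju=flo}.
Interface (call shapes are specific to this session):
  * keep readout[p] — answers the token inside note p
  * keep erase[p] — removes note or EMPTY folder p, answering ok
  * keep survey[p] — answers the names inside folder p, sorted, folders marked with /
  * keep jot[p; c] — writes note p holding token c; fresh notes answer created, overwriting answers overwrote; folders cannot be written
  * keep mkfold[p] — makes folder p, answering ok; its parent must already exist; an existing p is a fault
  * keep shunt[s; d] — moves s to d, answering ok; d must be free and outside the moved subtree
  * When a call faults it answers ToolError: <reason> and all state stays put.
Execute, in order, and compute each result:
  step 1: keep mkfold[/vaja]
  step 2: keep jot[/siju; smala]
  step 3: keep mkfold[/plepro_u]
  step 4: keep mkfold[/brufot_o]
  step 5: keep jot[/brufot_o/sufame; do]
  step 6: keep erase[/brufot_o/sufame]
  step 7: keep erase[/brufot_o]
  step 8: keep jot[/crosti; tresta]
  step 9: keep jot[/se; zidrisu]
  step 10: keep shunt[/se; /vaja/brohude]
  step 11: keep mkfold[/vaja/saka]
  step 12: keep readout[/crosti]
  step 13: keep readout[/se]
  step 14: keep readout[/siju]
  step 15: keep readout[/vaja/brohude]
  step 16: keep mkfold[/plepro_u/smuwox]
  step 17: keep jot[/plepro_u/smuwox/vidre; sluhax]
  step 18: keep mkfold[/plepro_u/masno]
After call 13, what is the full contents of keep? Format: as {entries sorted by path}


;; keep mkfold(p='/vaja') : ok
;; keep jot(p='/siju', c='smala') : overwrote
;; keep mkfold(p='/plepro_u') : ok
;; keep mkfold(p='/brufot_o') : ok
;; keep jot(p='/brufot_o/sufame', c='do') : created
;; keep erase(p='/brufot_o/sufame') : ok
;; keep erase(p='/brufot_o') : ok
;; keep jot(p='/crosti', c='tresta') : created
;; keep jot(p='/se', c='zidrisu') : overwrote
;; keep shunt(s='/se', d='/vaja/brohude') : ok
;; keep mkfold(p='/vaja/saka') : ok
;; keep readout(p='/crosti') : tresta
;; keep readout(p='/se') : ToolError: not found
;; keep readout(p='/siju') : smala
;; keep readout(p='/vaja/brohude') : zidrisu
;; keep mkfold(p='/plepro_u/smuwox') : ok
;; keep jot(p='/plepro_u/smuwox/vidre', c='sluhax') : created
;; keep mkfold(p='/plepro_u/masno') : ok

Answer: {crosti=tresta, plepro_u/, siju=smala, vaja/, vaja/brohude=zidrisu, vaja/saka/}
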